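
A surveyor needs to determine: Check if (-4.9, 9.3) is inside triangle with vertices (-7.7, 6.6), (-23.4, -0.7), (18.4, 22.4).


Cross products: AB x AP = -21.95, BC x BP = -9.35, CA x CP = -26.23
All same sign? yes

Yes, inside


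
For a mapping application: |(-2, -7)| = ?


|u| = sqrt((-2)^2 + (-7)^2) = sqrt(53) = 7.2801

7.2801


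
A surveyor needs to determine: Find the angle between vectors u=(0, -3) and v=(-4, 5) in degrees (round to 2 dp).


u.v = -15, |u| = sqrt(9) = 3, |v| = sqrt(41) = 6.4031
cos(theta) = u.v/(|u||v|) = -15/sqrt(369) = -0.780869
theta = acos(-0.780869) = 141.34 degrees

141.34 degrees


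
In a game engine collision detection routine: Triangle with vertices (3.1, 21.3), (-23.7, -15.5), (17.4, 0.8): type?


Side lengths squared: AB^2=2072.48, BC^2=1954.9, CA^2=624.74
Sorted: [624.74, 1954.9, 2072.48]
By sides: Scalene, By angles: Acute

Scalene, Acute


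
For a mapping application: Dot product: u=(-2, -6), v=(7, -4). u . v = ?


u . v = u_x*v_x + u_y*v_y = (-2)*7 + (-6)*(-4)
= (-14) + 24 = 10

10


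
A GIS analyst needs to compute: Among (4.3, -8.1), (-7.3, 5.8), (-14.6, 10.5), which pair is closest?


d(P0,P1) = 18.1044, d(P0,P2) = 26.5174, d(P1,P2) = 8.6822
Closest: P1 and P2

Closest pair: (-7.3, 5.8) and (-14.6, 10.5), distance = 8.6822


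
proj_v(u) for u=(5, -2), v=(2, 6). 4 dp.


u.v = -2, |v| = sqrt(40) = 6.3246
Scalar projection = u.v / |v| = -2 / sqrt(40) = -0.3162

-0.3162


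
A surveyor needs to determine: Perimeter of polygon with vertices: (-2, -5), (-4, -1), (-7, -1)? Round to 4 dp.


Sides: (-2, -5)->(-4, -1): sqrt(20) = 4.472136, (-4, -1)->(-7, -1): sqrt(9) = 3, (-7, -1)->(-2, -5): sqrt(41) = 6.403124
Sum = 13.87526
Perimeter = 13.8753

13.8753


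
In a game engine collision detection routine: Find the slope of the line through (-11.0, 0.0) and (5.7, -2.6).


slope = (y2-y1)/(x2-x1) = ((-2.6)-0)/(5.7-(-11)) = (-2.6)/16.7 = -0.1557

-0.1557


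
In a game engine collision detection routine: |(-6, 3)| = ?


|u| = sqrt((-6)^2 + 3^2) = sqrt(45) = 6.7082

6.7082


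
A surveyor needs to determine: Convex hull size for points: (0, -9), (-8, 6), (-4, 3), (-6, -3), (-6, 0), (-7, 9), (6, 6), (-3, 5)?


Convex hull vertices (CCW): (-8, 6), (-6, -3), (0, -9), (6, 6), (-7, 9)
Count = 5

5


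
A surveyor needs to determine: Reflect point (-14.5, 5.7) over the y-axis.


Reflection over y-axis: (x,y) -> (-x,y)
(-14.5, 5.7) -> (14.5, 5.7)

(14.5, 5.7)


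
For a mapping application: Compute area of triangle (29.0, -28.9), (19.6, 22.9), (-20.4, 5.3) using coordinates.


Area = |x_A(y_B-y_C) + x_B(y_C-y_A) + x_C(y_A-y_B)|/2
= |510.4 + 670.32 + 1056.72|/2
= 2237.44/2 = 1118.72

1118.72


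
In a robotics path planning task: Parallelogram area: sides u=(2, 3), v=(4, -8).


|u x v| = |2*(-8) - 3*4|
= |(-16) - 12| = 28

28


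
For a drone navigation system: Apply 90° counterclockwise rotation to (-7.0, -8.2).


90° CCW: (x,y) -> (-y, x)
(-7,-8.2) -> (8.2, -7)

(8.2, -7)


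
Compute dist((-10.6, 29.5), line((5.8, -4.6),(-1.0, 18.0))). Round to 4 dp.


|cross product| = 138.76
|line direction| = sqrt(557) = 23.6008
Distance = 138.76/sqrt(557) = 5.8794

5.8794


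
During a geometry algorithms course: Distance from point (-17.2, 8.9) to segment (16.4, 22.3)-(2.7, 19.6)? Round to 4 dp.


Project P onto AB: t = 1 (clamped to [0,1])
Closest point on segment: (2.7, 19.6)
Distance: 22.5942

22.5942


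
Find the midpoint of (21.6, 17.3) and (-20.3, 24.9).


M = ((21.6+(-20.3))/2, (17.3+24.9)/2)
= (0.65, 21.1)

(0.65, 21.1)


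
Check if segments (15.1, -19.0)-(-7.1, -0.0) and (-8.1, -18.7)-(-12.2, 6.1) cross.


Cross products: d1=-574.13, d2=-101.47, d3=434.14, d4=-38.52
d1*d2 < 0 and d3*d4 < 0? no

No, they don't intersect


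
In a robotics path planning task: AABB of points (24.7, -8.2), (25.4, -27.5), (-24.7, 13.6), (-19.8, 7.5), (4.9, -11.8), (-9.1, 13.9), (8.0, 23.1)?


x range: [-24.7, 25.4]
y range: [-27.5, 23.1]
Bounding box: (-24.7,-27.5) to (25.4,23.1)

(-24.7,-27.5) to (25.4,23.1)


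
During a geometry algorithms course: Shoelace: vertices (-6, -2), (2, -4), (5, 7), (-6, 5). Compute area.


Shoelace sum: ((-6)*(-4) - 2*(-2)) + (2*7 - 5*(-4)) + (5*5 - (-6)*7) + ((-6)*(-2) - (-6)*5)
= 171
Area = |171|/2 = 85.5

85.5


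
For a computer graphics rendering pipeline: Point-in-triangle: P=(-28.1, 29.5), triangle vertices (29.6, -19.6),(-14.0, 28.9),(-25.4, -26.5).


Cross products: AB x AP = 657.69, BC x BP = -787.98, CA x CP = 3098.63
All same sign? no

No, outside


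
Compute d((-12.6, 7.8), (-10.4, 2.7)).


dx=2.2, dy=-5.1
d^2 = 2.2^2 + (-5.1)^2 = 30.85
d = sqrt(30.85) = 5.5543

5.5543


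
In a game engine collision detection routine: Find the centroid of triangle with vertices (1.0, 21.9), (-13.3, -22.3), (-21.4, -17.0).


Centroid = ((x_A+x_B+x_C)/3, (y_A+y_B+y_C)/3)
= ((1+(-13.3)+(-21.4))/3, (21.9+(-22.3)+(-17))/3)
= (-11.2333, -5.8)

(-11.2333, -5.8)


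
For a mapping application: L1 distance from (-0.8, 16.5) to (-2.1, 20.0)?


|(-0.8)-(-2.1)| + |16.5-20| = 1.3 + 3.5 = 4.8

4.8


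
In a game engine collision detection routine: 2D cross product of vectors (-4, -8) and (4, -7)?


u x v = u_x*v_y - u_y*v_x = (-4)*(-7) - (-8)*4
= 28 - (-32) = 60

60


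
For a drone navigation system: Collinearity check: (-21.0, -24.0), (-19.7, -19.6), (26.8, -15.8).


Cross product: ((-19.7)-(-21))*((-15.8)-(-24)) - ((-19.6)-(-24))*(26.8-(-21))
= -199.66

No, not collinear


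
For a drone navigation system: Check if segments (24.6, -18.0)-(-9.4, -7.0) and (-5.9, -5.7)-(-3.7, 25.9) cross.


Cross products: d1=-990.86, d2=107.74, d3=-82.7, d4=-1181.3
d1*d2 < 0 and d3*d4 < 0? no

No, they don't intersect


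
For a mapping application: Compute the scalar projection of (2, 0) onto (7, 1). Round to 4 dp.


u.v = 14, |v| = sqrt(50) = 7.0711
Scalar projection = u.v / |v| = 14 / sqrt(50) = 1.9799

1.9799


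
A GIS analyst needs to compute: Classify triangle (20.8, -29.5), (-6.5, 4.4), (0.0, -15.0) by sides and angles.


Side lengths squared: AB^2=1894.5, BC^2=418.61, CA^2=642.89
Sorted: [418.61, 642.89, 1894.5]
By sides: Scalene, By angles: Obtuse

Scalene, Obtuse


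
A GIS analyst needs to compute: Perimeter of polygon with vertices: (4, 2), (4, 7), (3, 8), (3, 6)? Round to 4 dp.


Sides: (4, 2)->(4, 7): sqrt(25) = 5, (4, 7)->(3, 8): sqrt(2) = 1.414214, (3, 8)->(3, 6): sqrt(4) = 2, (3, 6)->(4, 2): sqrt(17) = 4.123106
Sum = 12.53732
Perimeter = 12.5373

12.5373


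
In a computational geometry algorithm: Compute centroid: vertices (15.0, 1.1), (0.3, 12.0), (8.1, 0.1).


Centroid = ((x_A+x_B+x_C)/3, (y_A+y_B+y_C)/3)
= ((15+0.3+8.1)/3, (1.1+12+0.1)/3)
= (7.8, 4.4)

(7.8, 4.4)


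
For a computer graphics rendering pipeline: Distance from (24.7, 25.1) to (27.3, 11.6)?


dx=2.6, dy=-13.5
d^2 = 2.6^2 + (-13.5)^2 = 189.01
d = sqrt(189.01) = 13.7481

13.7481


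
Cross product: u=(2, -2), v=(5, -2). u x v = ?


u x v = u_x*v_y - u_y*v_x = 2*(-2) - (-2)*5
= (-4) - (-10) = 6

6


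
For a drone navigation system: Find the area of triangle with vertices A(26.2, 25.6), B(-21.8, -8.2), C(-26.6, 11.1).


Area = |x_A(y_B-y_C) + x_B(y_C-y_A) + x_C(y_A-y_B)|/2
= |(-505.66) + 316.1 + (-899.08)|/2
= 1088.64/2 = 544.32

544.32


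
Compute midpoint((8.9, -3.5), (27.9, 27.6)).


M = ((8.9+27.9)/2, ((-3.5)+27.6)/2)
= (18.4, 12.05)

(18.4, 12.05)


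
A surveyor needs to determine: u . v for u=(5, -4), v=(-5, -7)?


u . v = u_x*v_x + u_y*v_y = 5*(-5) + (-4)*(-7)
= (-25) + 28 = 3

3


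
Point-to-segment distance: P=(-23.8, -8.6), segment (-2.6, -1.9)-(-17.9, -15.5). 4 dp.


Project P onto AB: t = 0.9915 (clamped to [0,1])
Closest point on segment: (-17.7697, -15.3841)
Distance: 9.0769

9.0769


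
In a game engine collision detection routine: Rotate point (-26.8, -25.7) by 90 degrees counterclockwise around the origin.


90° CCW: (x,y) -> (-y, x)
(-26.8,-25.7) -> (25.7, -26.8)

(25.7, -26.8)


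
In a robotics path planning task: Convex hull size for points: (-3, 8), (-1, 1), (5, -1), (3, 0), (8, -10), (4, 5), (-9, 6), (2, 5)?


Convex hull vertices (CCW): (-9, 6), (8, -10), (4, 5), (-3, 8)
Count = 4

4


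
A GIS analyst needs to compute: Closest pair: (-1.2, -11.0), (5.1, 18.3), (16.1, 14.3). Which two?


d(P0,P1) = 29.9697, d(P0,P2) = 30.6493, d(P1,P2) = 11.7047
Closest: P1 and P2

Closest pair: (5.1, 18.3) and (16.1, 14.3), distance = 11.7047


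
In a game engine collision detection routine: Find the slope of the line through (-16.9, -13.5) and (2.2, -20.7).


slope = (y2-y1)/(x2-x1) = ((-20.7)-(-13.5))/(2.2-(-16.9)) = (-7.2)/19.1 = -0.377

-0.377


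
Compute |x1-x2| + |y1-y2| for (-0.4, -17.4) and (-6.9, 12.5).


|(-0.4)-(-6.9)| + |(-17.4)-12.5| = 6.5 + 29.9 = 36.4

36.4


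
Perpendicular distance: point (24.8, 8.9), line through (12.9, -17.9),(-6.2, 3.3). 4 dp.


|cross product| = 764.16
|line direction| = sqrt(814.25) = 28.5351
Distance = 764.16/sqrt(814.25) = 26.7797

26.7797


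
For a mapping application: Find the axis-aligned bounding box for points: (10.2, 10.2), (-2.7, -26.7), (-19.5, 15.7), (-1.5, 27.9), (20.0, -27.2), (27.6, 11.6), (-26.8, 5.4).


x range: [-26.8, 27.6]
y range: [-27.2, 27.9]
Bounding box: (-26.8,-27.2) to (27.6,27.9)

(-26.8,-27.2) to (27.6,27.9)


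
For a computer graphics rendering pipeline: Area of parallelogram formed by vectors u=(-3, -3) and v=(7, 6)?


|u x v| = |(-3)*6 - (-3)*7|
= |(-18) - (-21)| = 3

3


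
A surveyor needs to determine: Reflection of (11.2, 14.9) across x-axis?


Reflection over x-axis: (x,y) -> (x,-y)
(11.2, 14.9) -> (11.2, -14.9)

(11.2, -14.9)


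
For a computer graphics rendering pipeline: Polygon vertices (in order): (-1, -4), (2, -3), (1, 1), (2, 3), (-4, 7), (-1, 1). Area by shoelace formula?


Shoelace sum: ((-1)*(-3) - 2*(-4)) + (2*1 - 1*(-3)) + (1*3 - 2*1) + (2*7 - (-4)*3) + ((-4)*1 - (-1)*7) + ((-1)*(-4) - (-1)*1)
= 51
Area = |51|/2 = 25.5

25.5


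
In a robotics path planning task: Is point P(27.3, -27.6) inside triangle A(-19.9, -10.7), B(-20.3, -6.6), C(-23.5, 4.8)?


Cross products: AB x AP = -186.76, BC x BP = -475.44, CA x CP = 670.76
All same sign? no

No, outside


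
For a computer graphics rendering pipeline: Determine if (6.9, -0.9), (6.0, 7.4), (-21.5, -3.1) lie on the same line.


Cross product: (6-6.9)*((-3.1)-(-0.9)) - (7.4-(-0.9))*((-21.5)-6.9)
= 237.7

No, not collinear


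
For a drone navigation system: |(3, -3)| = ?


|u| = sqrt(3^2 + (-3)^2) = sqrt(18) = 4.2426

4.2426


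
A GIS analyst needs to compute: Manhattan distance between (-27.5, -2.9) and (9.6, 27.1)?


|(-27.5)-9.6| + |(-2.9)-27.1| = 37.1 + 30 = 67.1

67.1


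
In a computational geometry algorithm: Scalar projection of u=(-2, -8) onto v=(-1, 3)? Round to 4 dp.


u.v = -22, |v| = sqrt(10) = 3.1623
Scalar projection = u.v / |v| = -22 / sqrt(10) = -6.957

-6.957


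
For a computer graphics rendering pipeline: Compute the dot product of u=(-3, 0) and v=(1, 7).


u . v = u_x*v_x + u_y*v_y = (-3)*1 + 0*7
= (-3) + 0 = -3

-3


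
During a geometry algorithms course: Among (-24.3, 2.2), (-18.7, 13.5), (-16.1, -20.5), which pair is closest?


d(P0,P1) = 12.6115, d(P0,P2) = 24.1357, d(P1,P2) = 34.0993
Closest: P0 and P1

Closest pair: (-24.3, 2.2) and (-18.7, 13.5), distance = 12.6115


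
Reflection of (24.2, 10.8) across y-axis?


Reflection over y-axis: (x,y) -> (-x,y)
(24.2, 10.8) -> (-24.2, 10.8)

(-24.2, 10.8)


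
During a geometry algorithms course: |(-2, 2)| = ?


|u| = sqrt((-2)^2 + 2^2) = sqrt(8) = 2.8284

2.8284


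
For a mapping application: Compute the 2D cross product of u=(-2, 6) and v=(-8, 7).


u x v = u_x*v_y - u_y*v_x = (-2)*7 - 6*(-8)
= (-14) - (-48) = 34

34


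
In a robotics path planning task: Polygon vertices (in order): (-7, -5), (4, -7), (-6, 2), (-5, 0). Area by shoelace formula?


Shoelace sum: ((-7)*(-7) - 4*(-5)) + (4*2 - (-6)*(-7)) + ((-6)*0 - (-5)*2) + ((-5)*(-5) - (-7)*0)
= 70
Area = |70|/2 = 35

35


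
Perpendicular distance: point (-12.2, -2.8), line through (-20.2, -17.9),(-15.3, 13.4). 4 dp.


|cross product| = 176.41
|line direction| = sqrt(1003.7) = 31.6812
Distance = 176.41/sqrt(1003.7) = 5.5683

5.5683


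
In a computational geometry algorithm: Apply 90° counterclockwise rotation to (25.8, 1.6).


90° CCW: (x,y) -> (-y, x)
(25.8,1.6) -> (-1.6, 25.8)

(-1.6, 25.8)


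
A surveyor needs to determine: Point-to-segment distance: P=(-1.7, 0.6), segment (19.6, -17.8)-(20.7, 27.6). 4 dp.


Project P onto AB: t = 0.3937 (clamped to [0,1])
Closest point on segment: (20.0331, 0.0734)
Distance: 21.7394

21.7394


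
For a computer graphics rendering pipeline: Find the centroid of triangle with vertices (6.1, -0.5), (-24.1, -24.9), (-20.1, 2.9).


Centroid = ((x_A+x_B+x_C)/3, (y_A+y_B+y_C)/3)
= ((6.1+(-24.1)+(-20.1))/3, ((-0.5)+(-24.9)+2.9)/3)
= (-12.7, -7.5)

(-12.7, -7.5)


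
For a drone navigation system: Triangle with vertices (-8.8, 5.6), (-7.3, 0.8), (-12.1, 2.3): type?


Side lengths squared: AB^2=25.29, BC^2=25.29, CA^2=21.78
Sorted: [21.78, 25.29, 25.29]
By sides: Isosceles, By angles: Acute

Isosceles, Acute


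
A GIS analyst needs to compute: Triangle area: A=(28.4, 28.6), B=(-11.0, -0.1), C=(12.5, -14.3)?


Area = |x_A(y_B-y_C) + x_B(y_C-y_A) + x_C(y_A-y_B)|/2
= |403.28 + 471.9 + 358.75|/2
= 1233.93/2 = 616.965

616.965


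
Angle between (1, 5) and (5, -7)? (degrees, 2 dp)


u.v = -30, |u| = sqrt(26) = 5.099, |v| = sqrt(74) = 8.6023
cos(theta) = u.v/(|u||v|) = -30/sqrt(1924) = -0.683941
theta = acos(-0.683941) = 133.15 degrees

133.15 degrees


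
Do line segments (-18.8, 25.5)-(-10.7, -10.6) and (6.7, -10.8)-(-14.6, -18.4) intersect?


Cross products: d1=-966.99, d2=-136.5, d3=626.52, d4=-203.97
d1*d2 < 0 and d3*d4 < 0? no

No, they don't intersect


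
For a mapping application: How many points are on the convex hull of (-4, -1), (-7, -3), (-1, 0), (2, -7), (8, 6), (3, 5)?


Convex hull vertices (CCW): (-7, -3), (2, -7), (8, 6), (3, 5)
Count = 4

4


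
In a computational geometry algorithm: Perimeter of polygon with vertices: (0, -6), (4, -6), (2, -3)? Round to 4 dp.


Sides: (0, -6)->(4, -6): sqrt(16) = 4, (4, -6)->(2, -3): sqrt(13) = 3.605551, (2, -3)->(0, -6): sqrt(13) = 3.605551
Sum = 11.211102
Perimeter = 11.2111

11.2111


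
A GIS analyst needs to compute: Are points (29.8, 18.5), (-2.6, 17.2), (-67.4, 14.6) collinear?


Cross product: ((-2.6)-29.8)*(14.6-18.5) - (17.2-18.5)*((-67.4)-29.8)
= 0

Yes, collinear


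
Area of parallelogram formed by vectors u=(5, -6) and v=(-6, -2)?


|u x v| = |5*(-2) - (-6)*(-6)|
= |(-10) - 36| = 46

46


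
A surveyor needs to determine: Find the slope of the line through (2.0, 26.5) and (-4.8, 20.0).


slope = (y2-y1)/(x2-x1) = (20-26.5)/((-4.8)-2) = (-6.5)/(-6.8) = 0.9559

0.9559


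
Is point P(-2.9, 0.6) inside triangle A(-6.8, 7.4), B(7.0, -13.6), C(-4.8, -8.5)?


Cross products: AB x AP = -11.94, BC x BP = -117.07, CA x CP = -48.41
All same sign? yes

Yes, inside


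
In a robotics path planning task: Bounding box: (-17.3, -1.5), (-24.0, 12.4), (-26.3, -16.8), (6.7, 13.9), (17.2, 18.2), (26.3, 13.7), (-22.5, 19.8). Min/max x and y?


x range: [-26.3, 26.3]
y range: [-16.8, 19.8]
Bounding box: (-26.3,-16.8) to (26.3,19.8)

(-26.3,-16.8) to (26.3,19.8)


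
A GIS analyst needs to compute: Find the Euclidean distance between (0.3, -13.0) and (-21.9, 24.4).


dx=-22.2, dy=37.4
d^2 = (-22.2)^2 + 37.4^2 = 1891.6
d = sqrt(1891.6) = 43.4925

43.4925


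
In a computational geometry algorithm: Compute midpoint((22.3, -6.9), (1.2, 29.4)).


M = ((22.3+1.2)/2, ((-6.9)+29.4)/2)
= (11.75, 11.25)

(11.75, 11.25)


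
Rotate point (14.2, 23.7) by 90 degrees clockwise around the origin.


90° CW: (x,y) -> (y, -x)
(14.2,23.7) -> (23.7, -14.2)

(23.7, -14.2)


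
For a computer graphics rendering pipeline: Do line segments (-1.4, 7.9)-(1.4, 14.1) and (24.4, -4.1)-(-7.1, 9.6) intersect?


Cross products: d1=-24.54, d2=-258.2, d3=-193.56, d4=40.1
d1*d2 < 0 and d3*d4 < 0? no

No, they don't intersect


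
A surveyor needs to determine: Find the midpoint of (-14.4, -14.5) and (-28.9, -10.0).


M = (((-14.4)+(-28.9))/2, ((-14.5)+(-10))/2)
= (-21.65, -12.25)

(-21.65, -12.25)


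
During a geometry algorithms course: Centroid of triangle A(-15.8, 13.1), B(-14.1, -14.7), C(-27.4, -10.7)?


Centroid = ((x_A+x_B+x_C)/3, (y_A+y_B+y_C)/3)
= (((-15.8)+(-14.1)+(-27.4))/3, (13.1+(-14.7)+(-10.7))/3)
= (-19.1, -4.1)

(-19.1, -4.1)


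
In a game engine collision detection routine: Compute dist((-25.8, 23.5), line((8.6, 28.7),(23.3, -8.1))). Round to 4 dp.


|cross product| = 1342.36
|line direction| = sqrt(1570.33) = 39.6274
Distance = 1342.36/sqrt(1570.33) = 33.8746

33.8746


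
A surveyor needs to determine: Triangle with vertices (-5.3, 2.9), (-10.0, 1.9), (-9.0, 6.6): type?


Side lengths squared: AB^2=23.09, BC^2=23.09, CA^2=27.38
Sorted: [23.09, 23.09, 27.38]
By sides: Isosceles, By angles: Acute

Isosceles, Acute


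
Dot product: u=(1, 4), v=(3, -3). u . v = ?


u . v = u_x*v_x + u_y*v_y = 1*3 + 4*(-3)
= 3 + (-12) = -9

-9


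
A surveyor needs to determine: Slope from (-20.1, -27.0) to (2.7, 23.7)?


slope = (y2-y1)/(x2-x1) = (23.7-(-27))/(2.7-(-20.1)) = 50.7/22.8 = 2.2237

2.2237


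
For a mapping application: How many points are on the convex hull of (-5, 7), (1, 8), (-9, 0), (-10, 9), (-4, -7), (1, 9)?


Convex hull vertices (CCW): (-10, 9), (-9, 0), (-4, -7), (1, 8), (1, 9)
Count = 5

5


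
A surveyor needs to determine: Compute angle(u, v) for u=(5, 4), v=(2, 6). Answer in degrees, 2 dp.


u.v = 34, |u| = sqrt(41) = 6.4031, |v| = sqrt(40) = 6.3246
cos(theta) = u.v/(|u||v|) = 34/sqrt(1640) = 0.83957
theta = acos(0.83957) = 32.91 degrees

32.91 degrees


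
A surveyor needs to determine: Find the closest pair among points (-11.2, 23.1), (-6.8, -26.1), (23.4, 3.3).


d(P0,P1) = 49.3964, d(P0,P2) = 39.8648, d(P1,P2) = 42.1474
Closest: P0 and P2

Closest pair: (-11.2, 23.1) and (23.4, 3.3), distance = 39.8648


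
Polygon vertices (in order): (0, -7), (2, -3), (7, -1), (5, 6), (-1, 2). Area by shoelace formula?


Shoelace sum: (0*(-3) - 2*(-7)) + (2*(-1) - 7*(-3)) + (7*6 - 5*(-1)) + (5*2 - (-1)*6) + ((-1)*(-7) - 0*2)
= 103
Area = |103|/2 = 51.5

51.5


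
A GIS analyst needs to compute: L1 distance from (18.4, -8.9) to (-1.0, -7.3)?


|18.4-(-1)| + |(-8.9)-(-7.3)| = 19.4 + 1.6 = 21

21


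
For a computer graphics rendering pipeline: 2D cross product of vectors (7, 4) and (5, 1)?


u x v = u_x*v_y - u_y*v_x = 7*1 - 4*5
= 7 - 20 = -13

-13


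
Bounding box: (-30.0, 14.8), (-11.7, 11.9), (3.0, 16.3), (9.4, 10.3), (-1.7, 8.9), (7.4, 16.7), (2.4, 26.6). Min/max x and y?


x range: [-30, 9.4]
y range: [8.9, 26.6]
Bounding box: (-30,8.9) to (9.4,26.6)

(-30,8.9) to (9.4,26.6)


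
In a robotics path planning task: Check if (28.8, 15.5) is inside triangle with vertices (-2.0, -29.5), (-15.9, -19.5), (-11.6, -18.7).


Cross products: AB x AP = -933.5, BC x BP = 114.74, CA x CP = 764.64
All same sign? no

No, outside


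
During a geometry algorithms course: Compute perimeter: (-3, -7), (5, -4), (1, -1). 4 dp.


Sides: (-3, -7)->(5, -4): sqrt(73) = 8.544004, (5, -4)->(1, -1): sqrt(25) = 5, (1, -1)->(-3, -7): sqrt(52) = 7.211103
Sum = 20.755107
Perimeter = 20.7551

20.7551


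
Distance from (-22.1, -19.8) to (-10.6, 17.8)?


dx=11.5, dy=37.6
d^2 = 11.5^2 + 37.6^2 = 1546.01
d = sqrt(1546.01) = 39.3193

39.3193


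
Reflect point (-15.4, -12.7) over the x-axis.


Reflection over x-axis: (x,y) -> (x,-y)
(-15.4, -12.7) -> (-15.4, 12.7)

(-15.4, 12.7)


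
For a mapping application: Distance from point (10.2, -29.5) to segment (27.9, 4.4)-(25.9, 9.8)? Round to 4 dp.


Project P onto AB: t = 0 (clamped to [0,1])
Closest point on segment: (27.9, 4.4)
Distance: 38.2426

38.2426


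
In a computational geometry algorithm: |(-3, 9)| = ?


|u| = sqrt((-3)^2 + 9^2) = sqrt(90) = 9.4868

9.4868


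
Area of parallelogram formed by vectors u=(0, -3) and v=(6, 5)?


|u x v| = |0*5 - (-3)*6|
= |0 - (-18)| = 18

18


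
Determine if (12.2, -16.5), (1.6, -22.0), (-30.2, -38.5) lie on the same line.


Cross product: (1.6-12.2)*((-38.5)-(-16.5)) - ((-22)-(-16.5))*((-30.2)-12.2)
= 0

Yes, collinear


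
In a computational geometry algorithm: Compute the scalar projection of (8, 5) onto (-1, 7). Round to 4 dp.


u.v = 27, |v| = sqrt(50) = 7.0711
Scalar projection = u.v / |v| = 27 / sqrt(50) = 3.8184

3.8184


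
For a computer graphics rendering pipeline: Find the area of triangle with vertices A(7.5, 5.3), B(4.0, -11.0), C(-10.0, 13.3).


Area = |x_A(y_B-y_C) + x_B(y_C-y_A) + x_C(y_A-y_B)|/2
= |(-182.25) + 32 + (-163)|/2
= 313.25/2 = 156.625

156.625


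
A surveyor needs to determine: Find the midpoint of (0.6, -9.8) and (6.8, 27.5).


M = ((0.6+6.8)/2, ((-9.8)+27.5)/2)
= (3.7, 8.85)

(3.7, 8.85)


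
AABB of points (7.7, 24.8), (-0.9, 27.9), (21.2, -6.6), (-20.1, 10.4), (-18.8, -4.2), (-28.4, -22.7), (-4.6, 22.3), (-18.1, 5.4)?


x range: [-28.4, 21.2]
y range: [-22.7, 27.9]
Bounding box: (-28.4,-22.7) to (21.2,27.9)

(-28.4,-22.7) to (21.2,27.9)


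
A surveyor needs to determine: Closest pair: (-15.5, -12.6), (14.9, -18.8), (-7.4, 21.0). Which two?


d(P0,P1) = 31.0258, d(P0,P2) = 34.5626, d(P1,P2) = 45.6216
Closest: P0 and P1

Closest pair: (-15.5, -12.6) and (14.9, -18.8), distance = 31.0258


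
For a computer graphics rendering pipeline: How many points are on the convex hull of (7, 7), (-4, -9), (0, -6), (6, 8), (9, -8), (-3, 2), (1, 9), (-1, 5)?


Convex hull vertices (CCW): (-4, -9), (9, -8), (7, 7), (6, 8), (1, 9), (-3, 2)
Count = 6

6


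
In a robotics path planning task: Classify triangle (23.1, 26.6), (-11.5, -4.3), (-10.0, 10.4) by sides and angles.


Side lengths squared: AB^2=2151.97, BC^2=218.34, CA^2=1358.05
Sorted: [218.34, 1358.05, 2151.97]
By sides: Scalene, By angles: Obtuse

Scalene, Obtuse


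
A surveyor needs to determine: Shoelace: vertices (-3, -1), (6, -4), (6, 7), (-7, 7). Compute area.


Shoelace sum: ((-3)*(-4) - 6*(-1)) + (6*7 - 6*(-4)) + (6*7 - (-7)*7) + ((-7)*(-1) - (-3)*7)
= 203
Area = |203|/2 = 101.5

101.5


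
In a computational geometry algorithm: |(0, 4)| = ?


|u| = sqrt(0^2 + 4^2) = sqrt(16) = 4

4


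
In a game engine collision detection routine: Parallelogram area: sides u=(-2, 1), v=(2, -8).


|u x v| = |(-2)*(-8) - 1*2|
= |16 - 2| = 14

14


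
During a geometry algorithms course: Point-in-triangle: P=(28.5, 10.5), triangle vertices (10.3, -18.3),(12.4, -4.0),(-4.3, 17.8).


Cross products: AB x AP = -199.78, BC x BP = -593.13, CA x CP = 1077.5
All same sign? no

No, outside


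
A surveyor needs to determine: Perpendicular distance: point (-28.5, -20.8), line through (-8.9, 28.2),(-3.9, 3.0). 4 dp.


|cross product| = 738.92
|line direction| = sqrt(660.04) = 25.6912
Distance = 738.92/sqrt(660.04) = 28.7616

28.7616


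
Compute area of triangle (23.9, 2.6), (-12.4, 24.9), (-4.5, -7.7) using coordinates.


Area = |x_A(y_B-y_C) + x_B(y_C-y_A) + x_C(y_A-y_B)|/2
= |779.14 + 127.72 + 100.35|/2
= 1007.21/2 = 503.605

503.605


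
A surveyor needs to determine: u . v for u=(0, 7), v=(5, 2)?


u . v = u_x*v_x + u_y*v_y = 0*5 + 7*2
= 0 + 14 = 14

14


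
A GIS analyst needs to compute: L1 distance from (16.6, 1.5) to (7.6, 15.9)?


|16.6-7.6| + |1.5-15.9| = 9 + 14.4 = 23.4

23.4


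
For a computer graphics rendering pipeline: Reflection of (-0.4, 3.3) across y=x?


Reflection over y=x: (x,y) -> (y,x)
(-0.4, 3.3) -> (3.3, -0.4)

(3.3, -0.4)


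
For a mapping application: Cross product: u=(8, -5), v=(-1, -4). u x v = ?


u x v = u_x*v_y - u_y*v_x = 8*(-4) - (-5)*(-1)
= (-32) - 5 = -37

-37


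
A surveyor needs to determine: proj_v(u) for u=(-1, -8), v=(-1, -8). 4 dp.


u.v = 65, |v| = sqrt(65) = 8.0623
Scalar projection = u.v / |v| = 65 / sqrt(65) = 8.0623

8.0623


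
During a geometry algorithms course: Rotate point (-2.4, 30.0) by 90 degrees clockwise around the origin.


90° CW: (x,y) -> (y, -x)
(-2.4,30) -> (30, 2.4)

(30, 2.4)


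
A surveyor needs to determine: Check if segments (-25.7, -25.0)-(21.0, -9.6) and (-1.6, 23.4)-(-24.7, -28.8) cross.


Cross products: d1=-139.98, d2=1942.02, d3=1889.14, d4=-192.86
d1*d2 < 0 and d3*d4 < 0? yes

Yes, they intersect


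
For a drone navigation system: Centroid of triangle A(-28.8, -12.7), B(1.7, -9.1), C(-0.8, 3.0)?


Centroid = ((x_A+x_B+x_C)/3, (y_A+y_B+y_C)/3)
= (((-28.8)+1.7+(-0.8))/3, ((-12.7)+(-9.1)+3)/3)
= (-9.3, -6.2667)

(-9.3, -6.2667)


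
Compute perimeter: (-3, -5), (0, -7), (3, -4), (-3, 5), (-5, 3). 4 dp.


Sides: (-3, -5)->(0, -7): sqrt(13) = 3.605551, (0, -7)->(3, -4): sqrt(18) = 4.242641, (3, -4)->(-3, 5): sqrt(117) = 10.816654, (-3, 5)->(-5, 3): sqrt(8) = 2.828427, (-5, 3)->(-3, -5): sqrt(68) = 8.246211
Sum = 29.739484
Perimeter = 29.7395

29.7395


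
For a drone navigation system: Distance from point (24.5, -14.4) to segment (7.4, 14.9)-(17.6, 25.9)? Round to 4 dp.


Project P onto AB: t = 0 (clamped to [0,1])
Closest point on segment: (7.4, 14.9)
Distance: 33.9249

33.9249


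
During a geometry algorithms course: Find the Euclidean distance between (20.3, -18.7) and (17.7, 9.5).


dx=-2.6, dy=28.2
d^2 = (-2.6)^2 + 28.2^2 = 802
d = sqrt(802) = 28.3196

28.3196


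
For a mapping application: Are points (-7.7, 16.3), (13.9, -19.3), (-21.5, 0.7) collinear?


Cross product: (13.9-(-7.7))*(0.7-16.3) - ((-19.3)-16.3)*((-21.5)-(-7.7))
= -828.24

No, not collinear


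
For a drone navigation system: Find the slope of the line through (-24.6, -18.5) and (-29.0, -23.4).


slope = (y2-y1)/(x2-x1) = ((-23.4)-(-18.5))/((-29)-(-24.6)) = (-4.9)/(-4.4) = 1.1136

1.1136


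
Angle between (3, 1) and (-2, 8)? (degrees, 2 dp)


u.v = 2, |u| = sqrt(10) = 3.1623, |v| = sqrt(68) = 8.2462
cos(theta) = u.v/(|u||v|) = 2/sqrt(680) = 0.076696
theta = acos(0.076696) = 85.6 degrees

85.6 degrees


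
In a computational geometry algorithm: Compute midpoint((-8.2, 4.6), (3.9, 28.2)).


M = (((-8.2)+3.9)/2, (4.6+28.2)/2)
= (-2.15, 16.4)

(-2.15, 16.4)


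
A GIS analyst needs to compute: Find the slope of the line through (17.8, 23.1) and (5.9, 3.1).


slope = (y2-y1)/(x2-x1) = (3.1-23.1)/(5.9-17.8) = (-20)/(-11.9) = 1.6807

1.6807


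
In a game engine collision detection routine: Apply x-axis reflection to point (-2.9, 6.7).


Reflection over x-axis: (x,y) -> (x,-y)
(-2.9, 6.7) -> (-2.9, -6.7)

(-2.9, -6.7)


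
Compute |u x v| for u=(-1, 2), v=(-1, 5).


|u x v| = |(-1)*5 - 2*(-1)|
= |(-5) - (-2)| = 3

3


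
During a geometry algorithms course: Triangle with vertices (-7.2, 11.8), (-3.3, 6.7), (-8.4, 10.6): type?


Side lengths squared: AB^2=41.22, BC^2=41.22, CA^2=2.88
Sorted: [2.88, 41.22, 41.22]
By sides: Isosceles, By angles: Acute

Isosceles, Acute


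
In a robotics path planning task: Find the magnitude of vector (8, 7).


|u| = sqrt(8^2 + 7^2) = sqrt(113) = 10.6301

10.6301


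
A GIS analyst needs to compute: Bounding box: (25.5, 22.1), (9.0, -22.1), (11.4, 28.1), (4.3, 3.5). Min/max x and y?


x range: [4.3, 25.5]
y range: [-22.1, 28.1]
Bounding box: (4.3,-22.1) to (25.5,28.1)

(4.3,-22.1) to (25.5,28.1)


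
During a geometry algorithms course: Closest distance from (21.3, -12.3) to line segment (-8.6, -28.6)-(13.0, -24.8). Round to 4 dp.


Project P onto AB: t = 1 (clamped to [0,1])
Closest point on segment: (13, -24.8)
Distance: 15.0047

15.0047


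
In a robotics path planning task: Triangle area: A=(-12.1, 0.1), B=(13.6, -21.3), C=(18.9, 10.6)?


Area = |x_A(y_B-y_C) + x_B(y_C-y_A) + x_C(y_A-y_B)|/2
= |385.99 + 142.8 + 404.46|/2
= 933.25/2 = 466.625

466.625


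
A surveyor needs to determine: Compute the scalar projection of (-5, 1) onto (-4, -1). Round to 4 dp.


u.v = 19, |v| = sqrt(17) = 4.1231
Scalar projection = u.v / |v| = 19 / sqrt(17) = 4.6082

4.6082


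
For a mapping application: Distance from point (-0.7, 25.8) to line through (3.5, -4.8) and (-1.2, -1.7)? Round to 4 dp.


|cross product| = 130.8
|line direction| = sqrt(31.7) = 5.6303
Distance = 130.8/sqrt(31.7) = 23.2315

23.2315


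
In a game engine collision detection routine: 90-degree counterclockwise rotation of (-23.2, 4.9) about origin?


90° CCW: (x,y) -> (-y, x)
(-23.2,4.9) -> (-4.9, -23.2)

(-4.9, -23.2)


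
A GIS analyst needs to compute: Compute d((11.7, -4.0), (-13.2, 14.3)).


dx=-24.9, dy=18.3
d^2 = (-24.9)^2 + 18.3^2 = 954.9
d = sqrt(954.9) = 30.9015

30.9015


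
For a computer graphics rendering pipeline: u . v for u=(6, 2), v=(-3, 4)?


u . v = u_x*v_x + u_y*v_y = 6*(-3) + 2*4
= (-18) + 8 = -10

-10


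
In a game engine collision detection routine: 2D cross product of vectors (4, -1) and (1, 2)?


u x v = u_x*v_y - u_y*v_x = 4*2 - (-1)*1
= 8 - (-1) = 9

9


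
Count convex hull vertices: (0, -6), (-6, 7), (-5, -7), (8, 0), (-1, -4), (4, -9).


Convex hull vertices (CCW): (-6, 7), (-5, -7), (4, -9), (8, 0)
Count = 4

4


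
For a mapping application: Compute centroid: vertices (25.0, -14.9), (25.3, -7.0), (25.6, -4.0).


Centroid = ((x_A+x_B+x_C)/3, (y_A+y_B+y_C)/3)
= ((25+25.3+25.6)/3, ((-14.9)+(-7)+(-4))/3)
= (25.3, -8.6333)

(25.3, -8.6333)


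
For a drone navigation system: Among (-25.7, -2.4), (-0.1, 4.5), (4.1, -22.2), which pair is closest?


d(P0,P1) = 26.5136, d(P0,P2) = 35.7782, d(P1,P2) = 27.0283
Closest: P0 and P1

Closest pair: (-25.7, -2.4) and (-0.1, 4.5), distance = 26.5136


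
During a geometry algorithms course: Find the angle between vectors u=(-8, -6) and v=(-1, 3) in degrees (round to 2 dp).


u.v = -10, |u| = sqrt(100) = 10, |v| = sqrt(10) = 3.1623
cos(theta) = u.v/(|u||v|) = -10/sqrt(1000) = -0.316228
theta = acos(-0.316228) = 108.43 degrees

108.43 degrees


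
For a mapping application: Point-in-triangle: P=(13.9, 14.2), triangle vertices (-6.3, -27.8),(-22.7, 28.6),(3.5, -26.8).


Cross products: AB x AP = -1828.08, BC x BP = 1650.36, CA x CP = -391.4
All same sign? no

No, outside


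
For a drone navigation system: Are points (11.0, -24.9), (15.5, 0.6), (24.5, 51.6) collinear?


Cross product: (15.5-11)*(51.6-(-24.9)) - (0.6-(-24.9))*(24.5-11)
= 0

Yes, collinear


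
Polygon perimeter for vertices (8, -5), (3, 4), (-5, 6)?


Sides: (8, -5)->(3, 4): sqrt(106) = 10.29563, (3, 4)->(-5, 6): sqrt(68) = 8.246211, (-5, 6)->(8, -5): sqrt(290) = 17.029386
Sum = 35.571227
Perimeter = 35.5712

35.5712


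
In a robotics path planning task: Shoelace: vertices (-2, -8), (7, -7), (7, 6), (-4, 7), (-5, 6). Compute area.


Shoelace sum: ((-2)*(-7) - 7*(-8)) + (7*6 - 7*(-7)) + (7*7 - (-4)*6) + ((-4)*6 - (-5)*7) + ((-5)*(-8) - (-2)*6)
= 297
Area = |297|/2 = 148.5

148.5


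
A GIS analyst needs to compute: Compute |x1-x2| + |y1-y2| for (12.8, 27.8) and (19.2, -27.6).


|12.8-19.2| + |27.8-(-27.6)| = 6.4 + 55.4 = 61.8

61.8


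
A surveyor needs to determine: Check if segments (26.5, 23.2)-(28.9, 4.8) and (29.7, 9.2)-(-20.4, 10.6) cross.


Cross products: d1=-696.92, d2=221.56, d3=25.28, d4=-893.2
d1*d2 < 0 and d3*d4 < 0? yes

Yes, they intersect


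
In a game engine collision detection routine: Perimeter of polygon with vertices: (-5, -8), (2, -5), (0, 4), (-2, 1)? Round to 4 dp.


Sides: (-5, -8)->(2, -5): sqrt(58) = 7.615773, (2, -5)->(0, 4): sqrt(85) = 9.219544, (0, 4)->(-2, 1): sqrt(13) = 3.605551, (-2, 1)->(-5, -8): sqrt(90) = 9.486833
Sum = 29.927701
Perimeter = 29.9277

29.9277


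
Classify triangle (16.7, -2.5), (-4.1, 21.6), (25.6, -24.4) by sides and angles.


Side lengths squared: AB^2=1013.45, BC^2=2998.09, CA^2=558.82
Sorted: [558.82, 1013.45, 2998.09]
By sides: Scalene, By angles: Obtuse

Scalene, Obtuse


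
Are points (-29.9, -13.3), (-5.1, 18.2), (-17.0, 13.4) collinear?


Cross product: ((-5.1)-(-29.9))*(13.4-(-13.3)) - (18.2-(-13.3))*((-17)-(-29.9))
= 255.81

No, not collinear


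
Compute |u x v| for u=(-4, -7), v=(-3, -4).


|u x v| = |(-4)*(-4) - (-7)*(-3)|
= |16 - 21| = 5

5


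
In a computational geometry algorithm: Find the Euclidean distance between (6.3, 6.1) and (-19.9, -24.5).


dx=-26.2, dy=-30.6
d^2 = (-26.2)^2 + (-30.6)^2 = 1622.8
d = sqrt(1622.8) = 40.284

40.284


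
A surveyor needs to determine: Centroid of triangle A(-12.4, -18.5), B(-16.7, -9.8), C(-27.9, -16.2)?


Centroid = ((x_A+x_B+x_C)/3, (y_A+y_B+y_C)/3)
= (((-12.4)+(-16.7)+(-27.9))/3, ((-18.5)+(-9.8)+(-16.2))/3)
= (-19, -14.8333)

(-19, -14.8333)


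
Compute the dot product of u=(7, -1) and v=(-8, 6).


u . v = u_x*v_x + u_y*v_y = 7*(-8) + (-1)*6
= (-56) + (-6) = -62

-62


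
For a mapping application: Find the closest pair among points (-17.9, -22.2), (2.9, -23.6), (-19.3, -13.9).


d(P0,P1) = 20.8471, d(P0,P2) = 8.4172, d(P1,P2) = 24.2266
Closest: P0 and P2

Closest pair: (-17.9, -22.2) and (-19.3, -13.9), distance = 8.4172


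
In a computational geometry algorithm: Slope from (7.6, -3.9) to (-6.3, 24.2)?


slope = (y2-y1)/(x2-x1) = (24.2-(-3.9))/((-6.3)-7.6) = 28.1/(-13.9) = -2.0216

-2.0216


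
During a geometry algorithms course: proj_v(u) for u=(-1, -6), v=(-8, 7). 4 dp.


u.v = -34, |v| = sqrt(113) = 10.6301
Scalar projection = u.v / |v| = -34 / sqrt(113) = -3.1985

-3.1985


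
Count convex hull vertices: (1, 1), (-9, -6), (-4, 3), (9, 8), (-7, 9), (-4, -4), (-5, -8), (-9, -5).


Convex hull vertices (CCW): (-9, -6), (-5, -8), (9, 8), (-7, 9), (-9, -5)
Count = 5

5


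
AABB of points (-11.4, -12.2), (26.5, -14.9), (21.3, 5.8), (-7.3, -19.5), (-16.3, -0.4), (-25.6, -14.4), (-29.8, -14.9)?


x range: [-29.8, 26.5]
y range: [-19.5, 5.8]
Bounding box: (-29.8,-19.5) to (26.5,5.8)

(-29.8,-19.5) to (26.5,5.8)


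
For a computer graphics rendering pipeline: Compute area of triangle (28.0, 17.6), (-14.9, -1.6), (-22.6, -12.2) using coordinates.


Area = |x_A(y_B-y_C) + x_B(y_C-y_A) + x_C(y_A-y_B)|/2
= |296.8 + 444.02 + (-433.92)|/2
= 306.9/2 = 153.45

153.45


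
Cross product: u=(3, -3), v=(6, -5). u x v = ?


u x v = u_x*v_y - u_y*v_x = 3*(-5) - (-3)*6
= (-15) - (-18) = 3

3


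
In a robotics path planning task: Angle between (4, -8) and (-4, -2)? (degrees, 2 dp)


u.v = 0, |u| = sqrt(80) = 8.9443, |v| = sqrt(20) = 4.4721
cos(theta) = u.v/(|u||v|) = 0/sqrt(1600) = 0
theta = acos(0) = 90 degrees

90 degrees


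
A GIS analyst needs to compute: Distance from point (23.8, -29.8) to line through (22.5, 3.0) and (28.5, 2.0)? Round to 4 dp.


|cross product| = 195.5
|line direction| = sqrt(37) = 6.0828
Distance = 195.5/sqrt(37) = 32.14

32.14


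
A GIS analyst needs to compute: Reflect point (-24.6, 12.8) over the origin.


Reflection over origin: (x,y) -> (-x,-y)
(-24.6, 12.8) -> (24.6, -12.8)

(24.6, -12.8)


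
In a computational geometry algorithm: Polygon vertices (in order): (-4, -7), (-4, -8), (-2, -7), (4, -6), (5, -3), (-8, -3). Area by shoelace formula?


Shoelace sum: ((-4)*(-8) - (-4)*(-7)) + ((-4)*(-7) - (-2)*(-8)) + ((-2)*(-6) - 4*(-7)) + (4*(-3) - 5*(-6)) + (5*(-3) - (-8)*(-3)) + ((-8)*(-7) - (-4)*(-3))
= 79
Area = |79|/2 = 39.5

39.5


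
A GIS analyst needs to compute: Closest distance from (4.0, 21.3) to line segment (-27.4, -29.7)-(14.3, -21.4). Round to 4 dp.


Project P onto AB: t = 0.9585 (clamped to [0,1])
Closest point on segment: (12.5677, -21.7448)
Distance: 43.8892

43.8892


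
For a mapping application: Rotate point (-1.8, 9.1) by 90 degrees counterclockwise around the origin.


90° CCW: (x,y) -> (-y, x)
(-1.8,9.1) -> (-9.1, -1.8)

(-9.1, -1.8)


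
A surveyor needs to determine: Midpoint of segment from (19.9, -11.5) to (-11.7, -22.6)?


M = ((19.9+(-11.7))/2, ((-11.5)+(-22.6))/2)
= (4.1, -17.05)

(4.1, -17.05)


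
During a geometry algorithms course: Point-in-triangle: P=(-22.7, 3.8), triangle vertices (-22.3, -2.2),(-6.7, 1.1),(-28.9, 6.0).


Cross products: AB x AP = 94.92, BC x BP = 18.46, CA x CP = 36.32
All same sign? yes

Yes, inside


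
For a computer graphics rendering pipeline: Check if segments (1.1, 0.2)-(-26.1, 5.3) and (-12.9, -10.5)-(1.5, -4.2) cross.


Cross products: d1=65.88, d2=310.68, d3=362.44, d4=117.64
d1*d2 < 0 and d3*d4 < 0? no

No, they don't intersect


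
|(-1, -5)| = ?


|u| = sqrt((-1)^2 + (-5)^2) = sqrt(26) = 5.099

5.099


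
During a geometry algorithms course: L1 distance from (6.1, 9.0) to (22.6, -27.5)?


|6.1-22.6| + |9-(-27.5)| = 16.5 + 36.5 = 53

53


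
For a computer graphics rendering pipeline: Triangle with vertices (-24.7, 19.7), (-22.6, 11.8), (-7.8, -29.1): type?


Side lengths squared: AB^2=66.82, BC^2=1891.85, CA^2=2667.05
Sorted: [66.82, 1891.85, 2667.05]
By sides: Scalene, By angles: Obtuse

Scalene, Obtuse


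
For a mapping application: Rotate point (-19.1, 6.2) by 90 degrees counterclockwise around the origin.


90° CCW: (x,y) -> (-y, x)
(-19.1,6.2) -> (-6.2, -19.1)

(-6.2, -19.1)


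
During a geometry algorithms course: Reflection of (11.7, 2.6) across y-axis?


Reflection over y-axis: (x,y) -> (-x,y)
(11.7, 2.6) -> (-11.7, 2.6)

(-11.7, 2.6)


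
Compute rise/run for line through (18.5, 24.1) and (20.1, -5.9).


slope = (y2-y1)/(x2-x1) = ((-5.9)-24.1)/(20.1-18.5) = (-30)/1.6 = -18.75

-18.75


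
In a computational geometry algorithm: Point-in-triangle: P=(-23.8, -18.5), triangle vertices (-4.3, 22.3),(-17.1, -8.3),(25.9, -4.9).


Cross products: AB x AP = -74.46, BC x BP = -415.82, CA x CP = 1762.56
All same sign? no

No, outside


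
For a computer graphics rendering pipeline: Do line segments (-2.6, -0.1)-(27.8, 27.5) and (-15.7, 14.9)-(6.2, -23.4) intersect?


Cross products: d1=173.23, d2=1941.99, d3=817.56, d4=-951.2
d1*d2 < 0 and d3*d4 < 0? no

No, they don't intersect


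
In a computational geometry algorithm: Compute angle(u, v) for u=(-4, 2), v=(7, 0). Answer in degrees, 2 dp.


u.v = -28, |u| = sqrt(20) = 4.4721, |v| = sqrt(49) = 7
cos(theta) = u.v/(|u||v|) = -28/sqrt(980) = -0.894427
theta = acos(-0.894427) = 153.43 degrees

153.43 degrees


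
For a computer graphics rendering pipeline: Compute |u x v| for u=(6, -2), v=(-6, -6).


|u x v| = |6*(-6) - (-2)*(-6)|
= |(-36) - 12| = 48

48


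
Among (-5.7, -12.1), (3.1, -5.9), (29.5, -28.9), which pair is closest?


d(P0,P1) = 10.7648, d(P0,P2) = 39.0036, d(P1,P2) = 35.0137
Closest: P0 and P1

Closest pair: (-5.7, -12.1) and (3.1, -5.9), distance = 10.7648


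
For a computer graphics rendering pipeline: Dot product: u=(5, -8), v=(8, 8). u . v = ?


u . v = u_x*v_x + u_y*v_y = 5*8 + (-8)*8
= 40 + (-64) = -24

-24


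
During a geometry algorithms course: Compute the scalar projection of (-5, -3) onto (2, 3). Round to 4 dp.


u.v = -19, |v| = sqrt(13) = 3.6056
Scalar projection = u.v / |v| = -19 / sqrt(13) = -5.2697

-5.2697


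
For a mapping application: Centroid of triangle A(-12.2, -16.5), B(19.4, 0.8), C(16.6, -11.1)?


Centroid = ((x_A+x_B+x_C)/3, (y_A+y_B+y_C)/3)
= (((-12.2)+19.4+16.6)/3, ((-16.5)+0.8+(-11.1))/3)
= (7.9333, -8.9333)

(7.9333, -8.9333)


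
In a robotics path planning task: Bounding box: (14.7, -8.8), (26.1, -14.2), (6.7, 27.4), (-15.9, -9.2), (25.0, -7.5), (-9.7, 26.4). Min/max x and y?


x range: [-15.9, 26.1]
y range: [-14.2, 27.4]
Bounding box: (-15.9,-14.2) to (26.1,27.4)

(-15.9,-14.2) to (26.1,27.4)
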